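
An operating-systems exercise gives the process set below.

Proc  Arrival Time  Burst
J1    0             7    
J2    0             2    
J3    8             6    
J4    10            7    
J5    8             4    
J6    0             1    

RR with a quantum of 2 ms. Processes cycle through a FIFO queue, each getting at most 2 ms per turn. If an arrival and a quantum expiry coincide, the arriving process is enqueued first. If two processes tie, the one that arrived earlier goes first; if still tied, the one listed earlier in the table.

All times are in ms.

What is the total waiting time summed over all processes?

41

Gantt: | J1 0-2 | J2 2-4 | J6 4-5 | J1 5-9 | J3 9-11 | J5 11-13 | J1 13-14 | J4 14-16 | J3 16-18 | J5 18-20 | J4 20-22 | J3 22-24 | J4 24-27 |
Completion: J1=14  J2=4  J3=24  J4=27  J5=20  J6=5
Turnaround (C−A): J1=14  J2=4  J3=16  J4=17  J5=12  J6=5
Waiting = turnaround − burst: J1=7, J2=2, J3=10, J4=10, J5=8, J6=4
Total waiting = 7 + 2 + 10 + 10 + 8 + 4 = 41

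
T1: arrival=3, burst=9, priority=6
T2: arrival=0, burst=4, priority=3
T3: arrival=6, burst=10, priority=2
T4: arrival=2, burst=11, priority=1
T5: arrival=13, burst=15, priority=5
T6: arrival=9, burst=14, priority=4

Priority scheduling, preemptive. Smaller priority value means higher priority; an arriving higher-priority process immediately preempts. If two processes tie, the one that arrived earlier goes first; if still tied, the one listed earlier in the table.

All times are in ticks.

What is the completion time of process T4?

13

Gantt: | T2 0-2 | T4 2-13 | T3 13-23 | T2 23-25 | T6 25-39 | T5 39-54 | T1 54-63 |
Completion: T1=63  T2=25  T3=23  T4=13  T5=54  T6=39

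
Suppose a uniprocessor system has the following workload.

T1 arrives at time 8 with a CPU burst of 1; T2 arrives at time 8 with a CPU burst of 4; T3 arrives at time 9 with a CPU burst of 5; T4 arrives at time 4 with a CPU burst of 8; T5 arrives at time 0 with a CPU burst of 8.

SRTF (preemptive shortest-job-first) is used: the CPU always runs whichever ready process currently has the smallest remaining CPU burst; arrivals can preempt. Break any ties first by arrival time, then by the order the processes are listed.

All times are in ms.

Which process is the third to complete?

Schedule: | T5 0-8 | T1 8-9 | T2 9-13 | T3 13-18 | T4 18-26 |
Completion: T1=9  T2=13  T3=18  T4=26  T5=8
Finish order: T5 → T1 → T2 → T3 → T4

T2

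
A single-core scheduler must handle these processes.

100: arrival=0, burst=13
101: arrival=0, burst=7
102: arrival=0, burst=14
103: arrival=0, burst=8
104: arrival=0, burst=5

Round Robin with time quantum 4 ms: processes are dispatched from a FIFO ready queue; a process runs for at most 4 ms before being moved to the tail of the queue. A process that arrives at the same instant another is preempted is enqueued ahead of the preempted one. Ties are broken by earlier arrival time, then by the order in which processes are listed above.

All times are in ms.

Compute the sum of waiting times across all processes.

Timeline: | 100 0-4 | 101 4-8 | 102 8-12 | 103 12-16 | 104 16-20 | 100 20-24 | 101 24-27 | 102 27-31 | 103 31-35 | 104 35-36 | 100 36-40 | 102 40-44 | 100 44-45 | 102 45-47 |
Completion: 100=45  101=27  102=47  103=35  104=36
Waiting = turnaround − burst: 100=32, 101=20, 102=33, 103=27, 104=31
Total waiting = 32 + 20 + 33 + 27 + 31 = 143

143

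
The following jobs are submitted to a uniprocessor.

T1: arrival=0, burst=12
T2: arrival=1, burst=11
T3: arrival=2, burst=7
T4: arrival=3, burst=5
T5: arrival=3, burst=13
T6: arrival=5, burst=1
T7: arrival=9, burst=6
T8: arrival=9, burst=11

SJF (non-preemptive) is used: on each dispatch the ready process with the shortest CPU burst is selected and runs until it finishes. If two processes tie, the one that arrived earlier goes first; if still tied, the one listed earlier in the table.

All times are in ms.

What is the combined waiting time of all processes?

161

Gantt: | T1 0-12 | T6 12-13 | T4 13-18 | T7 18-24 | T3 24-31 | T2 31-42 | T8 42-53 | T5 53-66 |
Completion: T1=12  T2=42  T3=31  T4=18  T5=66  T6=13  T7=24  T8=53
Turnaround (C−A): T1=12  T2=41  T3=29  T4=15  T5=63  T6=8  T7=15  T8=44
Waiting = turnaround − burst: T1=0, T2=30, T3=22, T4=10, T5=50, T6=7, T7=9, T8=33
Total waiting = 0 + 30 + 22 + 10 + 50 + 7 + 9 + 33 = 161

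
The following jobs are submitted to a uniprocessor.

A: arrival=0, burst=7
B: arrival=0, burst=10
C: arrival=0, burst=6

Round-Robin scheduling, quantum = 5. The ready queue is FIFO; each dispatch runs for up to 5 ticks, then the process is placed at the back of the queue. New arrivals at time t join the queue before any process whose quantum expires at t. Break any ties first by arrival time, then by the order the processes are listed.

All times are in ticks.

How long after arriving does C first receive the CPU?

10

Schedule: | A 0-5 | B 5-10 | C 10-15 | A 15-17 | B 17-22 | C 22-23 |
Completion: A=17  B=22  C=23
Response(C) = first start − arrival = 10 − 0 = 10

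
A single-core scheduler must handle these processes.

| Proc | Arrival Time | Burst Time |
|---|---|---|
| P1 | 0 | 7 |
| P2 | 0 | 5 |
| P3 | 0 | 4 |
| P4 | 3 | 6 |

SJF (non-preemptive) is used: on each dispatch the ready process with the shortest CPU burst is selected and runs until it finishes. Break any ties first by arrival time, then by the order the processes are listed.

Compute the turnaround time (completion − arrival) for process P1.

22

Gantt: | P3 0-4 | P2 4-9 | P4 9-15 | P1 15-22 |
Completion: P1=22  P2=9  P3=4  P4=15
Turnaround (C−A): P1=22  P2=9  P3=4  P4=12
Turnaround(P1) = completion − arrival = 22 − 0 = 22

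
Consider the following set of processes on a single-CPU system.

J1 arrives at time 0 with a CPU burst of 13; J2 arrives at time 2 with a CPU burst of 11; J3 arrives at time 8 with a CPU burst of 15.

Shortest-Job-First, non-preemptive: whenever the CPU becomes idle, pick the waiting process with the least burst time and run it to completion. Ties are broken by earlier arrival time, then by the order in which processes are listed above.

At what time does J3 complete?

Timeline: | J1 0-13 | J2 13-24 | J3 24-39 |
Completion: J1=13  J2=24  J3=39

39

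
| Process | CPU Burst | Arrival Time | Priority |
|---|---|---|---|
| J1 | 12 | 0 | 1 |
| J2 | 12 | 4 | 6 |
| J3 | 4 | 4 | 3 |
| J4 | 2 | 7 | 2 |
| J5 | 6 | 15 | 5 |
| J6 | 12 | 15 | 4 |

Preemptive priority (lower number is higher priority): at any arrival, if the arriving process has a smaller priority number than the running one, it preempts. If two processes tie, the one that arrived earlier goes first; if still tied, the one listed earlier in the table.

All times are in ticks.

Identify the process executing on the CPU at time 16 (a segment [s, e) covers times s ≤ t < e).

J3

Gantt: | J1 0-12 | J4 12-14 | J3 14-18 | J6 18-30 | J5 30-36 | J2 36-48 |
Completion: J1=12  J2=48  J3=18  J4=14  J5=36  J6=30
Turnaround (C−A): J1=12  J2=44  J3=14  J4=7  J5=21  J6=15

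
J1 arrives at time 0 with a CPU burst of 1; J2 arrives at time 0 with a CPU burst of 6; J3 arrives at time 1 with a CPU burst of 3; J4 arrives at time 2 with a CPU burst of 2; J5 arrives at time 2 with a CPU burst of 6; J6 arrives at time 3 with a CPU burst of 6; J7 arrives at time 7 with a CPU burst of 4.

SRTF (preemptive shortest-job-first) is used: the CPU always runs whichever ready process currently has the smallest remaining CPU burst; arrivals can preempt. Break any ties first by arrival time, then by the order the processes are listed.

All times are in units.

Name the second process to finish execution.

J3

Timeline: | J1 0-1 | J3 1-4 | J4 4-6 | J2 6-7 | J7 7-11 | J2 11-16 | J5 16-22 | J6 22-28 |
Completion: J1=1  J2=16  J3=4  J4=6  J5=22  J6=28  J7=11
Finish order: J1 → J3 → J4 → J7 → J2 → J5 → J6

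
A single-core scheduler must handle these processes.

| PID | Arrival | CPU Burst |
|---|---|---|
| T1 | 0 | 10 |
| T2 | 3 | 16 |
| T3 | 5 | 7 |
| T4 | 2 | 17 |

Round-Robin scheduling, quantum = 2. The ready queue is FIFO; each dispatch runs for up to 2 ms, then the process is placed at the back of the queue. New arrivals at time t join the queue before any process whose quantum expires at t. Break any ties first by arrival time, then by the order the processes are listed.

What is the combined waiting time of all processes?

104

Schedule: | T1 0-2 | T4 2-4 | T1 4-6 | T2 6-8 | T4 8-10 | T3 10-12 | T1 12-14 | T2 14-16 | T4 16-18 | T3 18-20 | T1 20-22 | T2 22-24 | T4 24-26 | T3 26-28 | T1 28-30 | T2 30-32 | T4 32-34 | T3 34-35 | T2 35-37 | T4 37-39 | T2 39-41 | T4 41-43 | T2 43-45 | T4 45-47 | T2 47-49 | T4 49-50 |
Completion: T1=30  T2=49  T3=35  T4=50
Turnaround (C−A): T1=30  T2=46  T3=30  T4=48
Waiting = turnaround − burst: T1=20, T2=30, T3=23, T4=31
Total waiting = 20 + 30 + 23 + 31 = 104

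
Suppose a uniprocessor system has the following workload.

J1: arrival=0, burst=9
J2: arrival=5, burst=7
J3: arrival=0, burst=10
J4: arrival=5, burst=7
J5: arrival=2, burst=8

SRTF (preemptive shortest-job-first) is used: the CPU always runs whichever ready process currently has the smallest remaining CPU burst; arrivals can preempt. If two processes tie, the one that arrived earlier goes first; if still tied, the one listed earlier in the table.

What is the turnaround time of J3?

Schedule: | J1 0-9 | J2 9-16 | J4 16-23 | J5 23-31 | J3 31-41 |
Completion: J1=9  J2=16  J3=41  J4=23  J5=31
Turnaround (C−A): J1=9  J2=11  J3=41  J4=18  J5=29
Turnaround(J3) = completion − arrival = 41 − 0 = 41

41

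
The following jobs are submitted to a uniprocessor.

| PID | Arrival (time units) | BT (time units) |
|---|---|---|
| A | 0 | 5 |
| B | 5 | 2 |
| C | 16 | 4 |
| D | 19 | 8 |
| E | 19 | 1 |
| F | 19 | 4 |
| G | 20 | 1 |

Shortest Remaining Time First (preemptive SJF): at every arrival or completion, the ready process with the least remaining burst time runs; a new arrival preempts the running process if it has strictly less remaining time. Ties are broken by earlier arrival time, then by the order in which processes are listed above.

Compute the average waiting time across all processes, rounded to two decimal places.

Gantt: | A 0-5 | B 5-7 | idle 7-16 | C 16-20 | E 20-21 | G 21-22 | F 22-26 | D 26-34 |
Completion: A=5  B=7  C=20  D=34  E=21  F=26  G=22
Turnaround (C−A): A=5  B=2  C=4  D=15  E=2  F=7  G=2
Waiting times: A=0, B=0, C=0, D=7, E=1, F=3, G=1
Average waiting = (0+0+0+7+1+3+1) / 7 = 12/7 = 1.71

1.71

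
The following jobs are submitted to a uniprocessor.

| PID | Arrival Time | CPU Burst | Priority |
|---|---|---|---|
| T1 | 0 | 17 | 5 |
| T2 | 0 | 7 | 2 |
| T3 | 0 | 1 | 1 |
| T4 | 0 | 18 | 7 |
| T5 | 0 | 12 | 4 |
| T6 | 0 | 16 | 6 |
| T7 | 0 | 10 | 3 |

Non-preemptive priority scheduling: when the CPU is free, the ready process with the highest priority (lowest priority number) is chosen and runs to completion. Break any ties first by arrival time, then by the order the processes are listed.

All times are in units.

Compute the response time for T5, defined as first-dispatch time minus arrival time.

18

Timeline: | T3 0-1 | T2 1-8 | T7 8-18 | T5 18-30 | T1 30-47 | T6 47-63 | T4 63-81 |
Completion: T1=47  T2=8  T3=1  T4=81  T5=30  T6=63  T7=18
Response(T5) = first start − arrival = 18 − 0 = 18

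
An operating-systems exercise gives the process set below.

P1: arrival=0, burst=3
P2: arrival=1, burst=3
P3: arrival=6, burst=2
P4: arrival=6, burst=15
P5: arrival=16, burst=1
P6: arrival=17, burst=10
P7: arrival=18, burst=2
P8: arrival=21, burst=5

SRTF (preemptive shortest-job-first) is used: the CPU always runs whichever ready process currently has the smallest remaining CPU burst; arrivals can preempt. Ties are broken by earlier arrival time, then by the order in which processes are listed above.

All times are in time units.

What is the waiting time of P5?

Timeline: | P1 0-3 | P2 3-6 | P3 6-8 | P4 8-16 | P5 16-17 | P4 17-18 | P7 18-20 | P4 20-26 | P8 26-31 | P6 31-41 |
Completion: P1=3  P2=6  P3=8  P4=26  P5=17  P6=41  P7=20  P8=31
Turnaround (C−A): P1=3  P2=5  P3=2  P4=20  P5=1  P6=24  P7=2  P8=10
Waiting(P5) = turnaround − burst = 1 − 1 = 0

0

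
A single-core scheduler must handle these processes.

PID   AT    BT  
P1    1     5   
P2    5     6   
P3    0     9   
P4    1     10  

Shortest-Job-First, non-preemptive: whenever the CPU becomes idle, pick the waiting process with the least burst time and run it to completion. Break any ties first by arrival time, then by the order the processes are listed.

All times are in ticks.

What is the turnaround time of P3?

9

Gantt: | P3 0-9 | P1 9-14 | P2 14-20 | P4 20-30 |
Completion: P1=14  P2=20  P3=9  P4=30
Turnaround (C−A): P1=13  P2=15  P3=9  P4=29
Turnaround(P3) = completion − arrival = 9 − 0 = 9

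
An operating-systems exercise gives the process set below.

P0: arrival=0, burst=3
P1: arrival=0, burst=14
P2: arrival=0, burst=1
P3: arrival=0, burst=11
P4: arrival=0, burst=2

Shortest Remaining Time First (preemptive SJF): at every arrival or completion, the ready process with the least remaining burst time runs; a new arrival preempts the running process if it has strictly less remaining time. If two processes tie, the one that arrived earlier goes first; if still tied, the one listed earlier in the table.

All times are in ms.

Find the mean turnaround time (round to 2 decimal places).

11.60

Timeline: | P2 0-1 | P4 1-3 | P0 3-6 | P3 6-17 | P1 17-31 |
Completion: P0=6  P1=31  P2=1  P3=17  P4=3
Turnaround (C−A): P0=6  P1=31  P2=1  P3=17  P4=3
Turnaround times: P0=6, P1=31, P2=1, P3=17, P4=3
Average turnaround = (6+31+1+17+3) / 5 = 58/5 = 11.60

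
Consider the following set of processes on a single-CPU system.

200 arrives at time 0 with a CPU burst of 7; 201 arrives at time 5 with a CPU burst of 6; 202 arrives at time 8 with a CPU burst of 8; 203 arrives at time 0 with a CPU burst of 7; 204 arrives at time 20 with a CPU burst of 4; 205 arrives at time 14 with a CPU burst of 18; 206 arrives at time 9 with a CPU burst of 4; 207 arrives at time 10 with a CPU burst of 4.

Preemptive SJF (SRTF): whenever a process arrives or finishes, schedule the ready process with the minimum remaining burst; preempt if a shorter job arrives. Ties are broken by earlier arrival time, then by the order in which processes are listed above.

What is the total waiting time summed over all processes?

Timeline: | 200 0-7 | 201 7-13 | 206 13-17 | 207 17-21 | 204 21-25 | 203 25-32 | 202 32-40 | 205 40-58 |
Completion: 200=7  201=13  202=40  203=32  204=25  205=58  206=17  207=21
Turnaround (C−A): 200=7  201=8  202=32  203=32  204=5  205=44  206=8  207=11
Waiting = turnaround − burst: 200=0, 201=2, 202=24, 203=25, 204=1, 205=26, 206=4, 207=7
Total waiting = 0 + 2 + 24 + 25 + 1 + 26 + 4 + 7 = 89

89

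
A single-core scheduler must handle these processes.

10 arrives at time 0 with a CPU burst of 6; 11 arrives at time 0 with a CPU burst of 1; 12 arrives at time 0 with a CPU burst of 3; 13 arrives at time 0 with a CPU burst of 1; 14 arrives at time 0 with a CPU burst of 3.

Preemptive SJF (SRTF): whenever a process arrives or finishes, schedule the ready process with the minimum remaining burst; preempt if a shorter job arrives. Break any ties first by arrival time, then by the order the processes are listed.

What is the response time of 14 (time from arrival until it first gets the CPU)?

5

Timeline: | 11 0-1 | 13 1-2 | 12 2-5 | 14 5-8 | 10 8-14 |
Completion: 10=14  11=1  12=5  13=2  14=8
Response(14) = first start − arrival = 5 − 0 = 5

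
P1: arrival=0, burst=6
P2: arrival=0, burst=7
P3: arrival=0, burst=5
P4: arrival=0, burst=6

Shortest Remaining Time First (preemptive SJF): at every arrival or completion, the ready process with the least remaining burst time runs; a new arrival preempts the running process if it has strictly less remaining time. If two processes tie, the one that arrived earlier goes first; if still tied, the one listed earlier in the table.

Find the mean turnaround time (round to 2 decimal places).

Timeline: | P3 0-5 | P1 5-11 | P4 11-17 | P2 17-24 |
Completion: P1=11  P2=24  P3=5  P4=17
Turnaround times: P1=11, P2=24, P3=5, P4=17
Average turnaround = (11+24+5+17) / 4 = 57/4 = 14.25

14.25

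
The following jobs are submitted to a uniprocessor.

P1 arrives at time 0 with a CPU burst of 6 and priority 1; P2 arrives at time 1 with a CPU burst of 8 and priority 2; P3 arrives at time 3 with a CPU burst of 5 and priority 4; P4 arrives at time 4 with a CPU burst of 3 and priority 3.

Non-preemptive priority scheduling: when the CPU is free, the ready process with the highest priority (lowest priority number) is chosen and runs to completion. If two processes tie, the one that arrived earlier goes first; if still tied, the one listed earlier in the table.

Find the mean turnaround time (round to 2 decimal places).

12.75

Schedule: | P1 0-6 | P2 6-14 | P4 14-17 | P3 17-22 |
Completion: P1=6  P2=14  P3=22  P4=17
Turnaround (C−A): P1=6  P2=13  P3=19  P4=13
Turnaround times: P1=6, P2=13, P3=19, P4=13
Average turnaround = (6+13+19+13) / 4 = 51/4 = 12.75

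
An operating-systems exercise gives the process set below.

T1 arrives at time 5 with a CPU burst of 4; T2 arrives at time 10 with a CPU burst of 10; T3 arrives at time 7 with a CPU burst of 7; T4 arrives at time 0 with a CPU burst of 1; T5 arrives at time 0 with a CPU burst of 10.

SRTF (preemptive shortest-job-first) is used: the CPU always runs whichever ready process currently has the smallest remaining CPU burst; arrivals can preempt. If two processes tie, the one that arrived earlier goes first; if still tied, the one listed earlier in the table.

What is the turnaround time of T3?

Timeline: | T4 0-1 | T5 1-5 | T1 5-9 | T5 9-15 | T3 15-22 | T2 22-32 |
Completion: T1=9  T2=32  T3=22  T4=1  T5=15
Turnaround (C−A): T1=4  T2=22  T3=15  T4=1  T5=15
Turnaround(T3) = completion − arrival = 22 − 7 = 15

15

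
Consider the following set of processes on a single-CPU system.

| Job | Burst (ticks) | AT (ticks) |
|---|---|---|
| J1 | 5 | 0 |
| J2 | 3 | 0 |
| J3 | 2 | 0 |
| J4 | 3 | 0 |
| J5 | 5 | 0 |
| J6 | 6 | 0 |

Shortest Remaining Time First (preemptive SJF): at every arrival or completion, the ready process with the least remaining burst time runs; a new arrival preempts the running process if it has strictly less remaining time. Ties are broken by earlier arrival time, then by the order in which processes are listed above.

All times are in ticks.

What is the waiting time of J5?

13

Schedule: | J3 0-2 | J2 2-5 | J4 5-8 | J1 8-13 | J5 13-18 | J6 18-24 |
Completion: J1=13  J2=5  J3=2  J4=8  J5=18  J6=24
Turnaround (C−A): J1=13  J2=5  J3=2  J4=8  J5=18  J6=24
Waiting(J5) = turnaround − burst = 18 − 5 = 13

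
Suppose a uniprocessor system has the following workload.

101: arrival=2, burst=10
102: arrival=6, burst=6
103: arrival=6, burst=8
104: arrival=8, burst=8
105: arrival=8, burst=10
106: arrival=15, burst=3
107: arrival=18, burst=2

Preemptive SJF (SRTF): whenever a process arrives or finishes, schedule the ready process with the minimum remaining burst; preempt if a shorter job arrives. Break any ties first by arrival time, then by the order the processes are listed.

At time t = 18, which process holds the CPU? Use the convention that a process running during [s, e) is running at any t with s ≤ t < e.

107

Gantt: | idle 0-2 | 101 2-12 | 102 12-18 | 107 18-20 | 106 20-23 | 103 23-31 | 104 31-39 | 105 39-49 |
Completion: 101=12  102=18  103=31  104=39  105=49  106=23  107=20
Turnaround (C−A): 101=10  102=12  103=25  104=31  105=41  106=8  107=2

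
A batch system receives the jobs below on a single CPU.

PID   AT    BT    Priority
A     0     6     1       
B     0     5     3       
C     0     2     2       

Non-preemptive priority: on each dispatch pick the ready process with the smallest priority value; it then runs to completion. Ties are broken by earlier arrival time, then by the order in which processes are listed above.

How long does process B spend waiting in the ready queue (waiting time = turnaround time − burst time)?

Timeline: | A 0-6 | C 6-8 | B 8-13 |
Completion: A=6  B=13  C=8
Turnaround (C−A): A=6  B=13  C=8
Waiting(B) = turnaround − burst = 13 − 5 = 8

8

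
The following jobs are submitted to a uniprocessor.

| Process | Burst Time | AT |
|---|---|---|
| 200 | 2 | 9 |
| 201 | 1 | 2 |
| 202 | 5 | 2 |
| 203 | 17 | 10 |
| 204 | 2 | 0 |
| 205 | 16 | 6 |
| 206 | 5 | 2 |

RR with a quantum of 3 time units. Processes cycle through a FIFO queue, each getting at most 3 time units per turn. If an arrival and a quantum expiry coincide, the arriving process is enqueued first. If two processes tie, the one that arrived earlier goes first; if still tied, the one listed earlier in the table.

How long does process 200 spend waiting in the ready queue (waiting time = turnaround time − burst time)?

5

Timeline: | 204 0-2 | 201 2-3 | 202 3-6 | 206 6-9 | 205 9-12 | 202 12-14 | 200 14-16 | 206 16-18 | 203 18-21 | 205 21-24 | 203 24-27 | 205 27-30 | 203 30-33 | 205 33-36 | 203 36-39 | 205 39-42 | 203 42-45 | 205 45-46 | 203 46-48 |
Completion: 200=16  201=3  202=14  203=48  204=2  205=46  206=18
Turnaround (C−A): 200=7  201=1  202=12  203=38  204=2  205=40  206=16
Waiting(200) = turnaround − burst = 7 − 2 = 5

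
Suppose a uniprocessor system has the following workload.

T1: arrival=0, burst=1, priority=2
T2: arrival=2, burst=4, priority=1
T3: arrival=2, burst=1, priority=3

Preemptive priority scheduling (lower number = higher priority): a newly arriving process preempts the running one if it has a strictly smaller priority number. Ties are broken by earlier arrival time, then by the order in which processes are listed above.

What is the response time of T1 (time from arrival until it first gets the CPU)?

0

Schedule: | T1 0-1 | idle 1-2 | T2 2-6 | T3 6-7 |
Completion: T1=1  T2=6  T3=7
Turnaround (C−A): T1=1  T2=4  T3=5
Response(T1) = first start − arrival = 0 − 0 = 0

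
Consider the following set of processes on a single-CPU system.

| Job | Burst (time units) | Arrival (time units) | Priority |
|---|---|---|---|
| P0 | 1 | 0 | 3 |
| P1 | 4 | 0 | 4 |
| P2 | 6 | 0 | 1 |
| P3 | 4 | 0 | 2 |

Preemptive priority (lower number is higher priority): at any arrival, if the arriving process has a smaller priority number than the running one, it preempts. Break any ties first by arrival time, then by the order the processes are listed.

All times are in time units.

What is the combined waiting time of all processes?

Schedule: | P2 0-6 | P3 6-10 | P0 10-11 | P1 11-15 |
Completion: P0=11  P1=15  P2=6  P3=10
Waiting = turnaround − burst: P0=10, P1=11, P2=0, P3=6
Total waiting = 10 + 11 + 0 + 6 = 27

27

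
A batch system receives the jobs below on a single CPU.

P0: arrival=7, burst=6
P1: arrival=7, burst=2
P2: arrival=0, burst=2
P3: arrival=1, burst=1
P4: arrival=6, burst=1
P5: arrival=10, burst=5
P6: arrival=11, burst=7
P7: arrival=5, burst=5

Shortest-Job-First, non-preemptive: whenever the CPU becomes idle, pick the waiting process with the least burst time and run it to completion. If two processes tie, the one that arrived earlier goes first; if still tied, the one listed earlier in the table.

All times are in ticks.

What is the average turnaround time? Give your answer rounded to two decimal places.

8.13

Schedule: | P2 0-2 | P3 2-3 | idle 3-5 | P7 5-10 | P4 10-11 | P1 11-13 | P5 13-18 | P0 18-24 | P6 24-31 |
Completion: P0=24  P1=13  P2=2  P3=3  P4=11  P5=18  P6=31  P7=10
Turnaround (C−A): P0=17  P1=6  P2=2  P3=2  P4=5  P5=8  P6=20  P7=5
Turnaround times: P0=17, P1=6, P2=2, P3=2, P4=5, P5=8, P6=20, P7=5
Average turnaround = (17+6+2+2+5+8+20+5) / 8 = 65/8 = 8.13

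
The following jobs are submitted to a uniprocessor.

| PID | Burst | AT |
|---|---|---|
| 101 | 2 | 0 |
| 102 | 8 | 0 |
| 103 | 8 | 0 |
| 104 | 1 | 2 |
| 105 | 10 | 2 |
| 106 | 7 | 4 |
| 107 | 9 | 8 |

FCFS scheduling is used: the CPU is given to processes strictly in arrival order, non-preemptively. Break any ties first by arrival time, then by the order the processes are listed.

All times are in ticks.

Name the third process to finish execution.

Gantt: | 101 0-2 | 102 2-10 | 103 10-18 | 104 18-19 | 105 19-29 | 106 29-36 | 107 36-45 |
Completion: 101=2  102=10  103=18  104=19  105=29  106=36  107=45
Finish order: 101 → 102 → 103 → 104 → 105 → 106 → 107

103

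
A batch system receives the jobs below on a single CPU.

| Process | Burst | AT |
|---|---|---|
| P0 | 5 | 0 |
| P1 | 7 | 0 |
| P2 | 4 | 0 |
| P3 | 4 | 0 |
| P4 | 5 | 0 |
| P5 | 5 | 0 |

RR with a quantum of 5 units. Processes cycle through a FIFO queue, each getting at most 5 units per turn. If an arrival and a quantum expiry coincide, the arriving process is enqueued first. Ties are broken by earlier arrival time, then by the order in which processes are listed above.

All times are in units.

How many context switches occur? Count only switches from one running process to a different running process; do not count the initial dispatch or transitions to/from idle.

6

Timeline: | P0 0-5 | P1 5-10 | P2 10-14 | P3 14-18 | P4 18-23 | P5 23-28 | P1 28-30 |
Completion: P0=5  P1=30  P2=14  P3=18  P4=23  P5=28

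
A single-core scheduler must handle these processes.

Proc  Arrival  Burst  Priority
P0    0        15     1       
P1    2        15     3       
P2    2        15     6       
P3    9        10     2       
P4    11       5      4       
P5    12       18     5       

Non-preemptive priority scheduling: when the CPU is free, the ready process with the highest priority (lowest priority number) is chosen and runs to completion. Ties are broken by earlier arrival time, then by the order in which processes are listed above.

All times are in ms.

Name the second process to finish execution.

Gantt: | P0 0-15 | P3 15-25 | P1 25-40 | P4 40-45 | P5 45-63 | P2 63-78 |
Completion: P0=15  P1=40  P2=78  P3=25  P4=45  P5=63
Finish order: P0 → P3 → P1 → P4 → P5 → P2

P3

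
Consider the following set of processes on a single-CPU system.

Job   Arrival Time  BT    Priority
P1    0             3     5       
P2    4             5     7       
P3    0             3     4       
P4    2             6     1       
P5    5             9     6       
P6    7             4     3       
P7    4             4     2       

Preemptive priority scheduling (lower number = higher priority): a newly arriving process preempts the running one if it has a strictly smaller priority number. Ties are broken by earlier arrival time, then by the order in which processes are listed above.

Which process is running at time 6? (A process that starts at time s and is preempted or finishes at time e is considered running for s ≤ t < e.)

P4

Schedule: | P3 0-2 | P4 2-8 | P7 8-12 | P6 12-16 | P3 16-17 | P1 17-20 | P5 20-29 | P2 29-34 |
Completion: P1=20  P2=34  P3=17  P4=8  P5=29  P6=16  P7=12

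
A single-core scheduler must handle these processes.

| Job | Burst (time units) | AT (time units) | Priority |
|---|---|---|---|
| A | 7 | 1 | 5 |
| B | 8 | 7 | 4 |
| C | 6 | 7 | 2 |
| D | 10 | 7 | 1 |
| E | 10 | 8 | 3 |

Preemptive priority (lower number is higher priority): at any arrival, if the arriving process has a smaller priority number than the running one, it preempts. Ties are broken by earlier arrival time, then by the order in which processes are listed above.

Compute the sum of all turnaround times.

Schedule: | idle 0-1 | A 1-7 | D 7-17 | C 17-23 | E 23-33 | B 33-41 | A 41-42 |
Completion: A=42  B=41  C=23  D=17  E=33
Turnaround = completion − arrival: A=41, B=34, C=16, D=10, E=25
Total turnaround = 41 + 34 + 16 + 10 + 25 = 126

126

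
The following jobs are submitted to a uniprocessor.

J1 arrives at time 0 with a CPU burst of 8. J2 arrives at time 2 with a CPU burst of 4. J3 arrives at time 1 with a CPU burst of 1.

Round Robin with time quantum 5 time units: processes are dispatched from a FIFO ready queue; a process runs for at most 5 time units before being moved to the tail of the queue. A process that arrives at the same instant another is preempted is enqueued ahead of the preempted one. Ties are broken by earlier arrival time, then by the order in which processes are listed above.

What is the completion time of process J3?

Gantt: | J1 0-5 | J3 5-6 | J2 6-10 | J1 10-13 |
Completion: J1=13  J2=10  J3=6

6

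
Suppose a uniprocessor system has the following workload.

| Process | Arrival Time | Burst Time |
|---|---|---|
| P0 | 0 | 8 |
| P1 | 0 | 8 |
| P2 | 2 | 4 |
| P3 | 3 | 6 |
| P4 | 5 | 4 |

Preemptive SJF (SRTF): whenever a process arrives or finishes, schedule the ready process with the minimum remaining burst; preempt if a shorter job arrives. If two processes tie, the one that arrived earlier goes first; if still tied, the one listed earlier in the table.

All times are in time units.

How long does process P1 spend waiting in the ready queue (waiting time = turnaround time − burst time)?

22

Schedule: | P0 0-2 | P2 2-6 | P4 6-10 | P0 10-16 | P3 16-22 | P1 22-30 |
Completion: P0=16  P1=30  P2=6  P3=22  P4=10
Turnaround (C−A): P0=16  P1=30  P2=4  P3=19  P4=5
Waiting(P1) = turnaround − burst = 30 − 8 = 22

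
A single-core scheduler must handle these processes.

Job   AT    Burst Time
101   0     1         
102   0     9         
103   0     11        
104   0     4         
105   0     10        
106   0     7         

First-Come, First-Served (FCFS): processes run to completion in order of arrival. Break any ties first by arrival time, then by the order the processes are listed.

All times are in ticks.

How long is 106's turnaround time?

42

Schedule: | 101 0-1 | 102 1-10 | 103 10-21 | 104 21-25 | 105 25-35 | 106 35-42 |
Completion: 101=1  102=10  103=21  104=25  105=35  106=42
Turnaround (C−A): 101=1  102=10  103=21  104=25  105=35  106=42
Turnaround(106) = completion − arrival = 42 − 0 = 42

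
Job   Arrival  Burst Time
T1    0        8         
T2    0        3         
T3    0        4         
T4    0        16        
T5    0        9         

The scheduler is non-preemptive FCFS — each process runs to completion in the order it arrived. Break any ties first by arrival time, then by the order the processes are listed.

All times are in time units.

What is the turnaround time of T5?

Gantt: | T1 0-8 | T2 8-11 | T3 11-15 | T4 15-31 | T5 31-40 |
Completion: T1=8  T2=11  T3=15  T4=31  T5=40
Turnaround (C−A): T1=8  T2=11  T3=15  T4=31  T5=40
Turnaround(T5) = completion − arrival = 40 − 0 = 40

40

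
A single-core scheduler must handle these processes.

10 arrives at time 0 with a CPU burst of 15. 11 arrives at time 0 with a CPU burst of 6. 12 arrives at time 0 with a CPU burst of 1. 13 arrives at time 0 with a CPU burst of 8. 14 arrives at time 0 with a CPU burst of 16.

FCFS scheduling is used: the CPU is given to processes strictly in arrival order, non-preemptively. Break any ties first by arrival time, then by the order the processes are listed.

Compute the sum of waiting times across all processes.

Gantt: | 10 0-15 | 11 15-21 | 12 21-22 | 13 22-30 | 14 30-46 |
Completion: 10=15  11=21  12=22  13=30  14=46
Turnaround (C−A): 10=15  11=21  12=22  13=30  14=46
Waiting = turnaround − burst: 10=0, 11=15, 12=21, 13=22, 14=30
Total waiting = 0 + 15 + 21 + 22 + 30 = 88

88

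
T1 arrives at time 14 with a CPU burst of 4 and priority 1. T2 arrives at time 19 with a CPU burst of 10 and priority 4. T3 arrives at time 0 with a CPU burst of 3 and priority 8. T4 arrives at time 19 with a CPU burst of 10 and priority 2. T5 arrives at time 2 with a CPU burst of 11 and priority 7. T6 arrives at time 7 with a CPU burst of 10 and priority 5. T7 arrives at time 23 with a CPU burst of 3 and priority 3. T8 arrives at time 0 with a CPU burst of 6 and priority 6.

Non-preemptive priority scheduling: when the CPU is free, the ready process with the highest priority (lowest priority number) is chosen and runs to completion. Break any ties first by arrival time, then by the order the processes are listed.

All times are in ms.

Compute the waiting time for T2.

15

Timeline: | T8 0-6 | T5 6-17 | T1 17-21 | T4 21-31 | T7 31-34 | T2 34-44 | T6 44-54 | T3 54-57 |
Completion: T1=21  T2=44  T3=57  T4=31  T5=17  T6=54  T7=34  T8=6
Turnaround (C−A): T1=7  T2=25  T3=57  T4=12  T5=15  T6=47  T7=11  T8=6
Waiting(T2) = turnaround − burst = 25 − 10 = 15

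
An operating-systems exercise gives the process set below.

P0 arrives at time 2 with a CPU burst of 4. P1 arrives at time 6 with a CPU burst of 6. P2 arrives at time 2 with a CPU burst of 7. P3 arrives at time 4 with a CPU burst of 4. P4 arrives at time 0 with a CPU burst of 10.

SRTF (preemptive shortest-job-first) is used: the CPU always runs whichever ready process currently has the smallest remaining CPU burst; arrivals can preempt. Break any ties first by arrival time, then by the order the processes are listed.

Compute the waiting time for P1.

4

Timeline: | P4 0-2 | P0 2-6 | P3 6-10 | P1 10-16 | P2 16-23 | P4 23-31 |
Completion: P0=6  P1=16  P2=23  P3=10  P4=31
Turnaround (C−A): P0=4  P1=10  P2=21  P3=6  P4=31
Waiting(P1) = turnaround − burst = 10 − 6 = 4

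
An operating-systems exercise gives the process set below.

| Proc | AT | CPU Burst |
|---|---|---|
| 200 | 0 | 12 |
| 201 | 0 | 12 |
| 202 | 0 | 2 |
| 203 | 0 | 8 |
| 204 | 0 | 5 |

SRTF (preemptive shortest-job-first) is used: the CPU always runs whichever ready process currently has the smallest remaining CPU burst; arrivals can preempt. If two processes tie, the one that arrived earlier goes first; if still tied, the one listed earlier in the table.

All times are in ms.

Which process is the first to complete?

202

Timeline: | 202 0-2 | 204 2-7 | 203 7-15 | 200 15-27 | 201 27-39 |
Completion: 200=27  201=39  202=2  203=15  204=7
Turnaround (C−A): 200=27  201=39  202=2  203=15  204=7
Finish order: 202 → 204 → 203 → 200 → 201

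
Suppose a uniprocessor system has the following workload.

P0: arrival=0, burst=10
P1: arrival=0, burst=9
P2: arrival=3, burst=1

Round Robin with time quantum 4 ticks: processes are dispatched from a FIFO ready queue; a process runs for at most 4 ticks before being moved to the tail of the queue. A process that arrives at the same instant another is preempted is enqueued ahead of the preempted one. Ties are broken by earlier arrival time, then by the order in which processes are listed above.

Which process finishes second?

Gantt: | P0 0-4 | P1 4-8 | P2 8-9 | P0 9-13 | P1 13-17 | P0 17-19 | P1 19-20 |
Completion: P0=19  P1=20  P2=9
Turnaround (C−A): P0=19  P1=20  P2=6
Finish order: P2 → P0 → P1

P0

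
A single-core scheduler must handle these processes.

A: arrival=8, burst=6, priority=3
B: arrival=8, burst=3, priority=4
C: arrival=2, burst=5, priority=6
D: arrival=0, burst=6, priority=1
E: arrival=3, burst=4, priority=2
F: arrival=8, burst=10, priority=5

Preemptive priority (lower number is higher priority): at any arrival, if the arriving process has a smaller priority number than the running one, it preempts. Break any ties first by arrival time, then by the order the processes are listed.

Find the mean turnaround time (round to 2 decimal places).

Gantt: | D 0-6 | E 6-10 | A 10-16 | B 16-19 | F 19-29 | C 29-34 |
Completion: A=16  B=19  C=34  D=6  E=10  F=29
Turnaround (C−A): A=8  B=11  C=32  D=6  E=7  F=21
Turnaround times: A=8, B=11, C=32, D=6, E=7, F=21
Average turnaround = (8+11+32+6+7+21) / 6 = 85/6 = 14.17

14.17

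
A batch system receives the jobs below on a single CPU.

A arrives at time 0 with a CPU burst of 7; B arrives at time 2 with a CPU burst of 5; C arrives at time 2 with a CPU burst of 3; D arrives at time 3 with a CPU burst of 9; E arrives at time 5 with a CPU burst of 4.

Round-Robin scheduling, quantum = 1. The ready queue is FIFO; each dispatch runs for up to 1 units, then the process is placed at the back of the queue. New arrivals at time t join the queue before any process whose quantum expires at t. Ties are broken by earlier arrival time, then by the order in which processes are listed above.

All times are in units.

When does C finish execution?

13

Schedule: | A 0-2 | B 2-3 | C 3-4 | A 4-5 | D 5-6 | B 6-7 | C 7-8 | E 8-9 | A 9-10 | D 10-11 | B 11-12 | C 12-13 | E 13-14 | A 14-15 | D 15-16 | B 16-17 | E 17-18 | A 18-19 | D 19-20 | B 20-21 | E 21-22 | A 22-23 | D 23-28 |
Completion: A=23  B=21  C=13  D=28  E=22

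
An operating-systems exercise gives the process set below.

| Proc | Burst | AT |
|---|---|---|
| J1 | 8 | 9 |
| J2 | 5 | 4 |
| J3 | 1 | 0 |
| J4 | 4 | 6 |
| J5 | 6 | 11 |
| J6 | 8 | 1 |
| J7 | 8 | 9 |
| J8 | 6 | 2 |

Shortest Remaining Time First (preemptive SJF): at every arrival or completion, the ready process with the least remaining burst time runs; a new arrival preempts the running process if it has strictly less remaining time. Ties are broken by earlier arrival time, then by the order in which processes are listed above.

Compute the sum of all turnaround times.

Timeline: | J3 0-1 | J6 1-2 | J8 2-8 | J4 8-12 | J2 12-17 | J5 17-23 | J6 23-30 | J1 30-38 | J7 38-46 |
Completion: J1=38  J2=17  J3=1  J4=12  J5=23  J6=30  J7=46  J8=8
Turnaround = completion − arrival: J1=29, J2=13, J3=1, J4=6, J5=12, J6=29, J7=37, J8=6
Total turnaround = 29 + 13 + 1 + 6 + 12 + 29 + 37 + 6 = 133

133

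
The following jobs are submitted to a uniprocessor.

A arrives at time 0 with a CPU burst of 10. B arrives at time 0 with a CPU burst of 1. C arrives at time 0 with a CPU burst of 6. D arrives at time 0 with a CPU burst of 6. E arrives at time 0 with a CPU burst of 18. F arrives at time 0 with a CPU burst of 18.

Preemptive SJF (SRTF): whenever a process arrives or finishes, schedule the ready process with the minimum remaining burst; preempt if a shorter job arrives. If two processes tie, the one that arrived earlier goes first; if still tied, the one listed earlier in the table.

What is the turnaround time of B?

1

Timeline: | B 0-1 | C 1-7 | D 7-13 | A 13-23 | E 23-41 | F 41-59 |
Completion: A=23  B=1  C=7  D=13  E=41  F=59
Turnaround (C−A): A=23  B=1  C=7  D=13  E=41  F=59
Turnaround(B) = completion − arrival = 1 − 0 = 1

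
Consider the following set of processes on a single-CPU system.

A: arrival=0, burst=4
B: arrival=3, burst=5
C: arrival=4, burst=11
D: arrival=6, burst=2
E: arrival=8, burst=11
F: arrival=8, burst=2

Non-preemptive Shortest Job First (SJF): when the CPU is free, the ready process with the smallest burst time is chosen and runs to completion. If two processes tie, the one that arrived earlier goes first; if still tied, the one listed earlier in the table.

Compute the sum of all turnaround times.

Gantt: | A 0-4 | B 4-9 | D 9-11 | F 11-13 | C 13-24 | E 24-35 |
Completion: A=4  B=9  C=24  D=11  E=35  F=13
Turnaround (C−A): A=4  B=6  C=20  D=5  E=27  F=5
Turnaround = completion − arrival: A=4, B=6, C=20, D=5, E=27, F=5
Total turnaround = 4 + 6 + 20 + 5 + 27 + 5 = 67

67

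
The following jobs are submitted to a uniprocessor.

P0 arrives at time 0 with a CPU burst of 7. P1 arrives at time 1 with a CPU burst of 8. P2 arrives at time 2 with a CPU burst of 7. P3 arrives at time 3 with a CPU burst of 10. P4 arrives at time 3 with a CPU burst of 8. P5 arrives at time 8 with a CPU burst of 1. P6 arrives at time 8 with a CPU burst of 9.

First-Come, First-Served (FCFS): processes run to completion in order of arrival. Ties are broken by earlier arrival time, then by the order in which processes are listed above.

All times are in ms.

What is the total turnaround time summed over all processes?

Timeline: | P0 0-7 | P1 7-15 | P2 15-22 | P3 22-32 | P4 32-40 | P5 40-41 | P6 41-50 |
Completion: P0=7  P1=15  P2=22  P3=32  P4=40  P5=41  P6=50
Turnaround (C−A): P0=7  P1=14  P2=20  P3=29  P4=37  P5=33  P6=42
Turnaround = completion − arrival: P0=7, P1=14, P2=20, P3=29, P4=37, P5=33, P6=42
Total turnaround = 7 + 14 + 20 + 29 + 37 + 33 + 42 = 182

182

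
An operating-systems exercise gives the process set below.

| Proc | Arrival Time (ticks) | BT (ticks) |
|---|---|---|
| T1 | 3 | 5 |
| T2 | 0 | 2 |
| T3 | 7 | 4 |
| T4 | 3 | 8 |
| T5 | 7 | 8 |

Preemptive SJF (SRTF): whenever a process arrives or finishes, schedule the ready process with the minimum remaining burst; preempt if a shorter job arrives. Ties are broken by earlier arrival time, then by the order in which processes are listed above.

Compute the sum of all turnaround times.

50

Gantt: | T2 0-2 | idle 2-3 | T1 3-8 | T3 8-12 | T4 12-20 | T5 20-28 |
Completion: T1=8  T2=2  T3=12  T4=20  T5=28
Turnaround = completion − arrival: T1=5, T2=2, T3=5, T4=17, T5=21
Total turnaround = 5 + 2 + 5 + 17 + 21 = 50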